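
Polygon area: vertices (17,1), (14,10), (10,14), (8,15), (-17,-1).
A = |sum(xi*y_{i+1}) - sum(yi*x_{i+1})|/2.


sum(xi*y_{i+1}) = 17*10 + 14*14 + 10*15 + 8*(-1) - 17*1 = 491
sum(yi*x_{i+1}) = 1*14 + 10*10 + 14*8 + 15*(-17) - 1*17 = -46
Area = |491 + 46|/2 = 537/2 = 268.5000

268.5000 sq units


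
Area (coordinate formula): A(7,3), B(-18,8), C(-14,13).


7*(8-13) = -35
-18*(13-3) = -180
-14*(3-8) = 70
sum = -145
Area = |-145|/2 = 72.5000

72.5000 sq units


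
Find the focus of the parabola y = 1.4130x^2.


a = 1.4130
4a = 5.6520
focus = (0, 1/5.6520) = (0, 0.1769)

Focus = (0, 0.1769)


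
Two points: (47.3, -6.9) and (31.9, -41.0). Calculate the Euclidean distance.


dx = 31.9 - 47.3 = -15.4
dy = -41.0 + 6.9 = -34.1
d = sqrt(237.16 + 1162.81) = sqrt(1399.97) = 37.4162

37.4162


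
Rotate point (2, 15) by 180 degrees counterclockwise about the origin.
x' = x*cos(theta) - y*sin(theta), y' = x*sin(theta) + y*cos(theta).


cos(180) = -1, sin(180) = 0
x' = 2*(-1) - 15*0 = -2
y' = 2*0 + 15*(-1) = -15

(-2, -15)


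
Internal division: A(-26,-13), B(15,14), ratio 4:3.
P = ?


Px = (4*15 + 3*(-26))/7 = -18/7 = -2.5714
Py = (4*14 + 3*(-13))/7 = 17/7 = 2.4286

P = (-2.5714, 2.4286)


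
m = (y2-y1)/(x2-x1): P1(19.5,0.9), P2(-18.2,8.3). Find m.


dy = 8.3 - 0.9 = 7.4
dx = -18.2 - 19.5 = -37.7
m = 7.4/(-37.7) = -0.1963

m = -0.1963


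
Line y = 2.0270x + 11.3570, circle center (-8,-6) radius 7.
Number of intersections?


Substitute y = 2.0270x + 11.3570: (x+ 8)^2 + (2.0270x+11.3570+ 6)^2 = 49
Expand to Ax^2 + Bx + C = 0, where b-k = 17.357
A = 1+m^2 = 5.108729
B = 2(m(b-k) - h) = 2(2.0270*17.357 + 8) = 86.365278
C = h^2 + (b-k)^2 - r^2 = 64 + 301.265449 - 49 = 316.265449
disc = B^2-4AC = 7458.9612 - 6462.8579 = 996.1033
disc > 0

2 intersection points


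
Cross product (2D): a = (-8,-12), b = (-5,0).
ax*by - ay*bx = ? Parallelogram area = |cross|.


cross = -8*0 + 12*(-5) = 0 - 60 = -60
Parallelogram area = |-60| = 60

cross = -60, parallelogram area = 60


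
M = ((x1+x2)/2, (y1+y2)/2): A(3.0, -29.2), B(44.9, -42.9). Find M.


Mx = (3.0 + 44.9)/2 = 47.9/2 = 23.9500
My = (-29.2 - 42.9)/2 = -72.1/2 = -36.0500

(23.9500, -36.0500)


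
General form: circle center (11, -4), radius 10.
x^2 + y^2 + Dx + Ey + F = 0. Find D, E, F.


(x-11)^2 + (y+ 4)^2 = 10^2
D = -2h = -22, E = -2k = 8
F = h^2+k^2-r^2 = 121+16-100 = 37

D = -22, E = 8, F = 37


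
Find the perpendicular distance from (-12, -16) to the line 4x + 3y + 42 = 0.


|4*(-12) + 3*(-16) + 42| = |-54| = 54
sqrt(16 + 9) = sqrt(25) = 5.0000
d = 54/sqrt(25) = 10.8000

10.8000


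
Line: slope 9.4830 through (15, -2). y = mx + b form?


y + 2 = 9.4830(x - 15)
y = 9.4830x - 2 - 9.4830*15
y = 9.4830x - 144.2450

y = 9.4830x - 144.2450


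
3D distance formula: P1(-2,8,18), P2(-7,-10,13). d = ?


dx=-5, dy=-18, dz=-5
d = sqrt(25+324+25) = sqrt(374) = 19.3391

19.3391


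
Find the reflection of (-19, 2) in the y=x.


Reflection rule for y=x: (y, x)
(-19, 2) -> (2, -19)

(2, -19)


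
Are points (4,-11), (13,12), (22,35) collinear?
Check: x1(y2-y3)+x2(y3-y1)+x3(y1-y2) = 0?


4*(12-35) + 13*(35+ 11) + 22*(-11-12)
= -92 + 598 - 506 = 0

Yes, collinear (determinant = 0)


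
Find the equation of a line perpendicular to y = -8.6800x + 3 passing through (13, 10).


Perpendicular slope = -1/m1 = -1/(-8.6800) = 0.1152
b2 = y0 - m2*x0 = 10 + 13/(-8.6800) = 10 - 1.4977 = 8.5023

y = 0.1152x + 8.5023


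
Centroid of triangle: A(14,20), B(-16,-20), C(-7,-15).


Gx = (14- 16- 7)/3 = -9/3 = -3.0000
Gy = (20- 20- 15)/3 = -15/3 = -5.0000

G = (-3.0000, -5.0000)


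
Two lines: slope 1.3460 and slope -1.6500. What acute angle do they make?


m1-m2 = 2.996
1+m1*m2 = -1.2209
tan(theta) = |2.996/(-1.2209)| = 2.453927
theta = arctan(|2.996/(-1.2209)|) = 67.8286 degrees (acute angle)

67.8286 degrees


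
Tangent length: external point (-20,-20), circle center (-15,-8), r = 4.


d = sqrt((-20+ 15)^2 + (-20+ 8)^2) = sqrt(25+144) = 13.0000
L = sqrt(169.0000 - 16) = sqrt(153.0000) = 12.3693

12.3693


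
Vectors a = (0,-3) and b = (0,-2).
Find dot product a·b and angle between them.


a·b = 0*0 - 3*(-2) = 0 + 6 = 6
|a| = sqrt(0+9) = 3.0000
|b| = sqrt(0+4) = 2.0000
cos(theta) = 6/(sqrt(9)*sqrt(4)) = 6/sqrt(36) = 1
theta = arccos(6/sqrt(36)) = 0 degrees

a·b = 6, theta = 0 deg


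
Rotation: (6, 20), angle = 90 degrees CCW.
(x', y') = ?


cos(90) = 0, sin(90) = 1
x' = 6*0 - 20*1 = -20
y' = 6*1 + 20*0 = 6

(-20, 6)


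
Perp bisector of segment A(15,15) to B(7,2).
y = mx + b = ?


Midpoint = (11, 8.5)
Slope of AB = dy/dx = -13/(-8) = 1.6250
Perp slope = -dx/dy = -8/13 = -0.6154
b = My - (perp slope)*Mx = 8.5 + (-8*11)/(-13) = 8.5 + 6.7692 = 15.2692

y = -0.6154x + 15.2692


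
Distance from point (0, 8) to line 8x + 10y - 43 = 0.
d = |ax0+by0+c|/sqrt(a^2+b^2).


|8*0 + 10*8 - 43| = |37| = 37
sqrt(64 + 100) = sqrt(164) = 12.8062
d = 37/sqrt(164) = 2.8892

2.8892


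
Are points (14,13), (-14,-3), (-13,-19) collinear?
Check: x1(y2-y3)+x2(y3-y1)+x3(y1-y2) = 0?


14*(-3+ 19) - 14*(-19-13) - 13*(13+ 3)
= 224 + 448 - 208 = 464

No, not collinear (determinant = 464)


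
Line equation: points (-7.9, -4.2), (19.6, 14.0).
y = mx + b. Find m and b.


m = (18.2)/(27.5) = 0.6618
b = y1 - m*x1 = -4.2 - (18.2*(-7.9))/(27.5) = -4.2 + 5.2284 = 1.0284

y = 0.6618x + 1.0284


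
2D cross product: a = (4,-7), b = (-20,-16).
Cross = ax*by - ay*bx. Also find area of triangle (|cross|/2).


cross = 4*(-16) + 7*(-20) = -64 - 140 = -204
Triangle area = |-204|/2 = 204/2 = 102.0000

cross = -204, triangle area = 102.0000


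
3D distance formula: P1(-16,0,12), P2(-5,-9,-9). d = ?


dx=11, dy=-9, dz=-21
d = sqrt(121+81+441) = sqrt(643) = 25.3574

25.3574


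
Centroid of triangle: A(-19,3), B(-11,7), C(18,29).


Gx = (-19- 11+18)/3 = -12/3 = -4.0000
Gy = (3+7+29)/3 = 39/3 = 13.0000

G = (-4.0000, 13.0000)


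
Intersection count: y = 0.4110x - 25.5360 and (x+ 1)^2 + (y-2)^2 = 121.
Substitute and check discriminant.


Substitute y = 0.4110x - 25.5360: (x+ 1)^2 + (0.4110x- 25.5360-2)^2 = 121
Expand to Ax^2 + Bx + C = 0, where b-k = -27.536
A = 1+m^2 = 1.168921
B = 2(m(b-k) - h) = 2(0.4110*(-27.536) + 1) = -20.634592
C = h^2 + (b-k)^2 - r^2 = 1 + 758.231296 - 121 = 638.231296
disc = B^2-4AC = 425.7864 - 2984.1679 = -2558.3815
disc < 0

0 intersection points


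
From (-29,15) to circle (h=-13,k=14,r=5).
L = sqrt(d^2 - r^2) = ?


d = sqrt((-29+ 13)^2 + (15-14)^2) = sqrt(256+1) = 16.0312
L = sqrt(257.0000 - 25) = sqrt(232.0000) = 15.2315

15.2315


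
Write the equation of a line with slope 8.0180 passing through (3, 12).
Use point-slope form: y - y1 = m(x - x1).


y - 12 = 8.0180(x - 3)
y = 8.0180x + 12 - 8.0180*3
y = 8.0180x - 12.0540

y = 8.0180x - 12.0540


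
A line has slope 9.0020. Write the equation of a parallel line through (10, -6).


Parallel lines have equal slopes.
m2 = 9.0020
b2 = -6 - 9.0020*10 = -96.0200

y = 9.0020x - 96.0200


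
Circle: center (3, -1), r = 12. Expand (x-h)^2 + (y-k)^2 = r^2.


(x-3)^2 + (y+ 1)^2 = 12^2
D = -2h = -6, E = -2k = 2
F = h^2+k^2-r^2 = 9+1-144 = -134

x^2 + y^2 - 6x + 2y - 134 = 0


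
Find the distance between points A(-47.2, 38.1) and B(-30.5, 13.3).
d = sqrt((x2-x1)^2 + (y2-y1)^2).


dx = -30.5 + 47.2 = 16.7
dy = 13.3 - 38.1 = -24.8
d = sqrt(278.89 + 615.04) = sqrt(893.93) = 29.8987

29.8987


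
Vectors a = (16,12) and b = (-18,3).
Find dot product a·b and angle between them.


a·b = 16*(-18) + 12*3 = -288 + 36 = -252
|a| = sqrt(256+144) = 20.0000
|b| = sqrt(324+9) = 18.2483
cos(theta) = -252/(sqrt(400)*sqrt(333)) = -252/sqrt(133200) = -0.690476
theta = arccos(-252/sqrt(133200)) = 133.6678 degrees

a·b = -252, theta = 133.6678 deg


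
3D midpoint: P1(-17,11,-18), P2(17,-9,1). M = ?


Mx = (-17+17)/2 = 0
My = (11- 9)/2 = 1.0000
Mz = (-18+1)/2 = -8.5000

M = (0, 1.0000, -8.5000)


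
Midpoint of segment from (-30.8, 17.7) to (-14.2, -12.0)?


Mx = (-30.8 - 14.2)/2 = -45.0/2 = -22.5000
My = (17.7 - 12.0)/2 = 5.7/2 = 2.8500

(-22.5000, 2.8500)


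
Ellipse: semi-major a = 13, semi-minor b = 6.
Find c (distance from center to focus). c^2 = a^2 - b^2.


c^2 = 13^2 - 6^2 = 169 - 36 = 133
c = sqrt(133) = 11.5326

c = 11.5326


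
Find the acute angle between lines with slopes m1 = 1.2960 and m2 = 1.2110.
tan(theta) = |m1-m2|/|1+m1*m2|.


m1-m2 = 0.085
1+m1*m2 = 2.569456
tan(theta) = |0.085/2.569456| = 0.033081
theta = arctan(|0.085/2.569456|) = 1.8947 degrees (acute angle)

1.8947 degrees


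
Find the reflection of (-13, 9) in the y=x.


Reflection rule for y=x: (y, x)
(-13, 9) -> (9, -13)

(9, -13)


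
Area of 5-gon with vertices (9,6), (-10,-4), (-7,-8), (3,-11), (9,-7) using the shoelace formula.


sum(xi*y_{i+1}) = 9*(-4) - 10*(-8) - 7*(-11) + 3*(-7) + 9*6 = 154
sum(yi*x_{i+1}) = 6*(-10) - 4*(-7) - 8*3 - 11*9 - 7*9 = -218
Area = |154 + 218|/2 = 372/2 = 186.0000

186.0000 sq units


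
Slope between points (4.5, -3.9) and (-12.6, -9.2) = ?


dy = -9.2 + 3.9 = -5.3
dx = -12.6 - 4.5 = -17.1
m = -5.3/(-17.1) = 0.3099

m = 0.3099


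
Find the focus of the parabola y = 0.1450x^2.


a = 0.1450
4a = 0.5800
focus = (0, 1/0.5800) = (0, 1.7241)

Focus = (0, 1.7241)


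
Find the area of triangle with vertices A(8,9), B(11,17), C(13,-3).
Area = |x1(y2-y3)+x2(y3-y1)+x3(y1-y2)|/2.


8*(17+ 3) = 160
11*(-3-9) = -132
13*(9-17) = -104
sum = -76
Area = |-76|/2 = 38.0000

38.0000 sq units


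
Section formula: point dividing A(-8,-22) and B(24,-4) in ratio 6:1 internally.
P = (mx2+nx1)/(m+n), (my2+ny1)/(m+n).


Px = (6*24 + 1*(-8))/7 = 136/7 = 19.4286
Py = (6*(-4) + 1*(-22))/7 = -46/7 = -6.5714

P = (19.4286, -6.5714)


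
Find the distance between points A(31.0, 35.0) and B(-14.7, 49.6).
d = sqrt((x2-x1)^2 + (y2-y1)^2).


dx = -14.7 - 31.0 = -45.7
dy = 49.6 - 35.0 = 14.6
d = sqrt(2088.49 + 213.16) = sqrt(2301.65) = 47.9755

47.9755


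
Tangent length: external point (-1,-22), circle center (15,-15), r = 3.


d = sqrt((-1-15)^2 + (-22+ 15)^2) = sqrt(256+49) = 17.4642
L = sqrt(305.0000 - 9) = sqrt(296.0000) = 17.2047

17.2047


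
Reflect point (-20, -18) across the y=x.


Reflection rule for y=x: (y, x)
(-20, -18) -> (-18, -20)

(-18, -20)


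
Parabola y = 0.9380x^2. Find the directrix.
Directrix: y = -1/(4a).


a = 0.9380
1/(4a) = 0.2665
directrix: y = -0.2665 = -0.2665

y = -0.2665


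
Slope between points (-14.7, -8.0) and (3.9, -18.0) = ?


dy = -18.0 + 8.0 = -10.0
dx = 3.9 + 14.7 = 18.6
m = -10.0/18.6 = -0.5376

m = -0.5376


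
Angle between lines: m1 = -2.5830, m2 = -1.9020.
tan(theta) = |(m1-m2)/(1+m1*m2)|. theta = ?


m1-m2 = -0.681
1+m1*m2 = 5.912866
tan(theta) = |-0.681/5.912866| = 0.115173
theta = arctan(|-0.681/5.912866|) = 6.5700 degrees (acute angle)

6.5700 degrees


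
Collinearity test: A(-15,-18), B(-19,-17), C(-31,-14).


-15*(-17+ 14) - 19*(-14+ 18) - 31*(-18+ 17)
= 45 - 76 + 31 = 0

Yes, collinear (determinant = 0)


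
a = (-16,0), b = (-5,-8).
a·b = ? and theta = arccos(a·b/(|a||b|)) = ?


a·b = -16*(-5) + 0*(-8) = 80 + 0 = 80
|a| = sqrt(256+0) = 16.0000
|b| = sqrt(25+64) = 9.4340
cos(theta) = 80/(sqrt(256)*sqrt(89)) = 80/sqrt(22784) = 0.529999
theta = arccos(80/sqrt(22784)) = 57.9946 degrees

a·b = 80, theta = 57.9946 deg


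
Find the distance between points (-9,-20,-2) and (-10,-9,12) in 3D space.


dx=-1, dy=11, dz=14
d = sqrt(1+121+196) = sqrt(318) = 17.8326

17.8326


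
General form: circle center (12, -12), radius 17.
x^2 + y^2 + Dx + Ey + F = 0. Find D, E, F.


(x-12)^2 + (y+ 12)^2 = 17^2
D = -2h = -24, E = -2k = 24
F = h^2+k^2-r^2 = 144+144-289 = -1

D = -24, E = 24, F = -1


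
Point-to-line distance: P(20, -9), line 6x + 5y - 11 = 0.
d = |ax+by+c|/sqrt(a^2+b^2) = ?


|6*20 + 5*(-9) - 11| = |64| = 64
sqrt(36 + 25) = sqrt(61) = 7.8102
d = 64/sqrt(61) = 8.1944

8.1944


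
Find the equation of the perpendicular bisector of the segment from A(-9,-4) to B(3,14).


Midpoint = (-3, 5)
Slope of AB = dy/dx = 18/12 = 1.5000
Perp slope = -dx/dy = -12/18 = -0.6667
b = My - (perp slope)*Mx = 5 + (12*(-3))/18 = 5 - 2.0000 = 3.0000

y = -0.6667x + 3.0000


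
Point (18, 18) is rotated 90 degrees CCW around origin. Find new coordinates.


cos(90) = 0, sin(90) = 1
x' = 18*0 - 18*1 = -18
y' = 18*1 + 18*0 = 18

(-18, 18)


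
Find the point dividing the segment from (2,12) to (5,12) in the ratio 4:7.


Px = (4*5 + 7*2)/11 = 34/11 = 3.0909
Py = (4*12 + 7*12)/11 = 132/11 = 12.0000

P = (3.0909, 12.0000)


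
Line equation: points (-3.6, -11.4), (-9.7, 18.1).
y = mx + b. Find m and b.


m = (29.5)/(-6.1) = -4.8361
b = y1 - m*x1 = -11.4 - (29.5*(-3.6))/(-6.1) = -11.4 - 17.4098 = -28.8098

y = -4.8361x - 28.8098


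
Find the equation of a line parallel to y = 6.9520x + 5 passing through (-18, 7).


Parallel lines have equal slopes.
m2 = 6.9520
b2 = 7 - 6.9520*(-18) = 132.1360

y = 6.9520x + 132.1360


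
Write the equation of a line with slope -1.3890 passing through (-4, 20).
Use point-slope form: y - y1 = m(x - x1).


y - 20 = -1.3890(x + 4)
y = -1.3890x + 20 + 1.3890*(-4)
y = -1.3890x + 14.4440

y = -1.3890x + 14.4440


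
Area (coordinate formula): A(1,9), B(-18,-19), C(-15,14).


1*(-19-14) = -33
-18*(14-9) = -90
-15*(9+ 19) = -420
sum = -543
Area = |-543|/2 = 271.5000

271.5000 sq units


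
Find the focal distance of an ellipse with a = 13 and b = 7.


c^2 = 13^2 - 7^2 = 169 - 49 = 120
c = sqrt(120) = 10.9545

c = 10.9545


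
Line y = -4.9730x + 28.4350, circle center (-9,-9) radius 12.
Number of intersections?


Substitute y = -4.9730x + 28.4350: (x+ 9)^2 + (-4.9730x+28.4350+ 9)^2 = 144
Expand to Ax^2 + Bx + C = 0, where b-k = 37.435
A = 1+m^2 = 25.730729
B = 2(m(b-k) - h) = 2(-4.9730*37.435 + 9) = -354.32851
C = h^2 + (b-k)^2 - r^2 = 81 + 1401.379225 - 144 = 1338.379225
disc = B^2-4AC = 125548.6930 - 137749.8926 = -12201.1996
disc < 0

0 intersection points


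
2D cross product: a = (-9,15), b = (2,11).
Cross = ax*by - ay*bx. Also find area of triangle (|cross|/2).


cross = -9*11 - 15*2 = -99 - 30 = -129
Triangle area = |-129|/2 = 129/2 = 64.5000

cross = -129, triangle area = 64.5000


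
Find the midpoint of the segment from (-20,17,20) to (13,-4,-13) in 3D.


Mx = (-20+13)/2 = -3.5000
My = (17- 4)/2 = 6.5000
Mz = (20- 13)/2 = 3.5000

M = (-3.5000, 6.5000, 3.5000)


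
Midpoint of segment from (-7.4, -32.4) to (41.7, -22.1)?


Mx = (-7.4 + 41.7)/2 = 34.3/2 = 17.1500
My = (-32.4 - 22.1)/2 = -54.5/2 = -27.2500

(17.1500, -27.2500)


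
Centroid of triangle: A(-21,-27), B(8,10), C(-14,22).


Gx = (-21+8- 14)/3 = -27/3 = -9.0000
Gy = (-27+10+22)/3 = 5/3 = 1.6667

G = (-9.0000, 1.6667)


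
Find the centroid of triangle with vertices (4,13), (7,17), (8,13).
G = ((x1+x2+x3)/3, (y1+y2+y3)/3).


Gx = (4+7+8)/3 = 19/3 = 6.3333
Gy = (13+17+13)/3 = 43/3 = 14.3333

G = (6.3333, 14.3333)


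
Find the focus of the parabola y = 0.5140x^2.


a = 0.5140
4a = 2.0560
focus = (0, 1/2.0560) = (0, 0.4864)

Focus = (0, 0.4864)


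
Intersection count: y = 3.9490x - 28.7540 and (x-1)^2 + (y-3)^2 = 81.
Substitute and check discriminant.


Substitute y = 3.9490x - 28.7540: (x-1)^2 + (3.9490x- 28.7540-3)^2 = 81
Expand to Ax^2 + Bx + C = 0, where b-k = -31.754
A = 1+m^2 = 16.594601
B = 2(m(b-k) - h) = 2(3.9490*(-31.754) - 1) = -252.793092
C = h^2 + (b-k)^2 - r^2 = 1 + 1008.316516 - 81 = 928.316516
disc = B^2-4AC = 63904.3474 - 61620.1687 = 2284.1787
disc > 0

2 intersection points


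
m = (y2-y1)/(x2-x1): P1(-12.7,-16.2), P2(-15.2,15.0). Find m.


dy = 15.0 + 16.2 = 31.2
dx = -15.2 + 12.7 = -2.5
m = 31.2/(-2.5) = -12.4800

m = -12.4800


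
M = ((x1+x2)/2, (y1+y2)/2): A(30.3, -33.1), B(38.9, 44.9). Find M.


Mx = (30.3 + 38.9)/2 = 69.2/2 = 34.6000
My = (-33.1 + 44.9)/2 = 11.8/2 = 5.9000

(34.6000, 5.9000)


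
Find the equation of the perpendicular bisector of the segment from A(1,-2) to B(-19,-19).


Midpoint = (-9, -10.5)
Slope of AB = dy/dx = -17/(-20) = 0.8500
Perp slope = -dx/dy = -20/17 = -1.1765
b = My - (perp slope)*Mx = -10.5 + (-20*(-9))/(-17) = -10.5 - 10.5882 = -21.0882

y = -1.1765x - 21.0882


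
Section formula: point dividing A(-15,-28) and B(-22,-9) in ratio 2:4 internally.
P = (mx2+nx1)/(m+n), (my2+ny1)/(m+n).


Px = (2*(-22) + 4*(-15))/6 = -104/6 = -17.3333
Py = (2*(-9) + 4*(-28))/6 = -130/6 = -21.6667

P = (-17.3333, -21.6667)


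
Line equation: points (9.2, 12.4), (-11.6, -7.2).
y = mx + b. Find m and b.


m = (-19.6)/(-20.8) = 0.9423
b = y1 - m*x1 = 12.4 - (-19.6*9.2)/(-20.8) = 12.4 - 8.6692 = 3.7308

y = 0.9423x + 3.7308


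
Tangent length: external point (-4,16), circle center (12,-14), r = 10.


d = sqrt((-4-12)^2 + (16+ 14)^2) = sqrt(256+900) = 34.0000
L = sqrt(1156.0000 - 100) = sqrt(1056.0000) = 32.4962

32.4962


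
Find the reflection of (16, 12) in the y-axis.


Reflection rule for y-axis: (-x, y)
(16, 12) -> (-16, 12)

(-16, 12)


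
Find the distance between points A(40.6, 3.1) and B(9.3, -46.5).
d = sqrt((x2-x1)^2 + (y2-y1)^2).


dx = 9.3 - 40.6 = -31.3
dy = -46.5 - 3.1 = -49.6
d = sqrt(979.69 + 2460.16) = sqrt(3439.85) = 58.6502

58.6502


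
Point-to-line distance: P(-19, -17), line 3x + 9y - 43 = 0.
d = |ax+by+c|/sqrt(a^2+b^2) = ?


|3*(-19) + 9*(-17) - 43| = |-253| = 253
sqrt(9 + 81) = sqrt(90) = 9.4868
d = 253/sqrt(90) = 26.6685

26.6685


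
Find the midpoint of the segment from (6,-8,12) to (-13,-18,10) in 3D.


Mx = (6- 13)/2 = -3.5000
My = (-8- 18)/2 = -13.0000
Mz = (12+10)/2 = 11.0000

M = (-3.5000, -13.0000, 11.0000)


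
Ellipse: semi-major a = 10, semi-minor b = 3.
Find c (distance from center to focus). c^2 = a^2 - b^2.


c^2 = 10^2 - 3^2 = 100 - 9 = 91
c = sqrt(91) = 9.5394

c = 9.5394


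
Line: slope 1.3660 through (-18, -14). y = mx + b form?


y + 14 = 1.3660(x + 18)
y = 1.3660x - 14 - 1.3660*(-18)
y = 1.3660x + 10.5880

y = 1.3660x + 10.5880


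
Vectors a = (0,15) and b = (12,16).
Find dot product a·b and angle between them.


a·b = 0*12 + 15*16 = 0 + 240 = 240
|a| = sqrt(0+225) = 15.0000
|b| = sqrt(144+256) = 20.0000
cos(theta) = 240/(sqrt(225)*sqrt(400)) = 240/sqrt(90000) = 0.800000
theta = arccos(240/sqrt(90000)) = 36.8699 degrees

a·b = 240, theta = 36.8699 deg


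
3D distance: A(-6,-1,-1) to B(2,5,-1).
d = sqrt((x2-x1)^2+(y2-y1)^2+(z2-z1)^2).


dx=8, dy=6, dz=0
d = sqrt(64+36+0) = sqrt(100) = 10.0000

10.0000


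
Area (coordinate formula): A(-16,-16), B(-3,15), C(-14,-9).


-16*(15+ 9) = -384
-3*(-9+ 16) = -21
-14*(-16-15) = 434
sum = 29
Area = |29|/2 = 14.5000

14.5000 sq units


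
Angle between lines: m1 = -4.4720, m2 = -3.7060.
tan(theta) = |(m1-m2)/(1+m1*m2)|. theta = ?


m1-m2 = -0.766
1+m1*m2 = 17.573232
tan(theta) = |-0.766/17.573232| = 0.043589
theta = arctan(|-0.766/17.573232|) = 2.4959 degrees (acute angle)

2.4959 degrees


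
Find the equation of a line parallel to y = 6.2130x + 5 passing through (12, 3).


Parallel lines have equal slopes.
m2 = 6.2130
b2 = 3 - 6.2130*12 = -71.5560

y = 6.2130x - 71.5560


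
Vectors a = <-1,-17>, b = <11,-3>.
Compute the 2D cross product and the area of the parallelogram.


cross = -1*(-3) + 17*11 = 3 + 187 = 190
Parallelogram area = |190| = 190

cross = 190, parallelogram area = 190


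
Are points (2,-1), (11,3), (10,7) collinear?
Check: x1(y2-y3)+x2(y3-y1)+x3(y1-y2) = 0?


2*(3-7) + 11*(7+ 1) + 10*(-1-3)
= -8 + 88 - 40 = 40

No, not collinear (determinant = 40)


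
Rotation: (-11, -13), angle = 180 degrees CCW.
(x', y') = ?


cos(180) = -1, sin(180) = 0
x' = -11*(-1) + 13*0 = 11
y' = -11*0 - 13*(-1) = 13

(11, 13)


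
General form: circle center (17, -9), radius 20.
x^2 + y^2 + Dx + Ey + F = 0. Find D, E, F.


(x-17)^2 + (y+ 9)^2 = 20^2
D = -2h = -34, E = -2k = 18
F = h^2+k^2-r^2 = 289+81-400 = -30

D = -34, E = 18, F = -30


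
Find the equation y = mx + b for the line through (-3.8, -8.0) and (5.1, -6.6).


m = (1.4)/(8.9) = 0.1573
b = y1 - m*x1 = -8.0 - (1.4*(-3.8))/(8.9) = -8.0 + 0.5978 = -7.4022

y = 0.1573x - 7.4022


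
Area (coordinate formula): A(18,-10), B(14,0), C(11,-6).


18*(0+ 6) = 108
14*(-6+ 10) = 56
11*(-10-0) = -110
sum = 54
Area = |54|/2 = 27.0000

27.0000 sq units


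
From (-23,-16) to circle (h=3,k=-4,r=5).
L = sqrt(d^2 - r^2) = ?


d = sqrt((-23-3)^2 + (-16+ 4)^2) = sqrt(676+144) = 28.6356
L = sqrt(820.0000 - 25) = sqrt(795.0000) = 28.1957

28.1957


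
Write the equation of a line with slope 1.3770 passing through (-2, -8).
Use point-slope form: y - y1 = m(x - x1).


y + 8 = 1.3770(x + 2)
y = 1.3770x - 8 - 1.3770*(-2)
y = 1.3770x - 5.2460

y = 1.3770x - 5.2460


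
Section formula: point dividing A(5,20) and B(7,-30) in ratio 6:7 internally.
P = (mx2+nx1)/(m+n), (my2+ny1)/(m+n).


Px = (6*7 + 7*5)/13 = 77/13 = 5.9231
Py = (6*(-30) + 7*20)/13 = -40/13 = -3.0769

P = (5.9231, -3.0769)


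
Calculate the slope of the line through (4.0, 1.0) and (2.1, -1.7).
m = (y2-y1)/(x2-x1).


dy = -1.7 - 1.0 = -2.7
dx = 2.1 - 4.0 = -1.9
m = -2.7/(-1.9) = 1.4211

m = 1.4211


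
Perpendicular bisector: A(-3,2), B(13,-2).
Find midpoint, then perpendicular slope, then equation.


Midpoint = (5, 0)
Slope of AB = dy/dx = -4/16 = -0.2500
Perp slope = -dx/dy = 16/4 = 4.0000
b = My - (perp slope)*Mx = 0 + (16*5)/(-4) = 0 - 20.0000 = -20.0000

y = 4.0000x - 20.0000


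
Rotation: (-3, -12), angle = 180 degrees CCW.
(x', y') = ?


cos(180) = -1, sin(180) = 0
x' = -3*(-1) + 12*0 = 3
y' = -3*0 - 12*(-1) = 12

(3, 12)


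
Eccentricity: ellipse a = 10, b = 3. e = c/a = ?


c = sqrt(100-9) = sqrt(91) = 9.5394
e = c/a = sqrt(91)/10 = 0.9539

e = 0.9539


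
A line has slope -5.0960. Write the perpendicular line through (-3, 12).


Perpendicular slope = -1/m1 = -1/(-5.0960) = 0.1962
b2 = y0 - m2*x0 = 12 - 3/(-5.0960) = 12 + 0.5887 = 12.5887

y = 0.1962x + 12.5887


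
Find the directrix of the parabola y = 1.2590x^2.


a = 1.2590
1/(4a) = 0.1986
directrix: y = -0.1986 = -0.1986

y = -0.1986


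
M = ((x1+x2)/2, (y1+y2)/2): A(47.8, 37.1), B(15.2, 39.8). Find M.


Mx = (47.8 + 15.2)/2 = 63.0/2 = 31.5000
My = (37.1 + 39.8)/2 = 76.9/2 = 38.4500

(31.5000, 38.4500)


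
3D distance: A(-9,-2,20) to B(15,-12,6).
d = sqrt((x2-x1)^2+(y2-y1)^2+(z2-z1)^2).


dx=24, dy=-10, dz=-14
d = sqrt(576+100+196) = sqrt(872) = 29.5296

29.5296


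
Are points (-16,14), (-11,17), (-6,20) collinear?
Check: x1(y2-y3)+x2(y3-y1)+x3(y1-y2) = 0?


-16*(17-20) - 11*(20-14) - 6*(14-17)
= 48 - 66 + 18 = 0

Yes, collinear (determinant = 0)


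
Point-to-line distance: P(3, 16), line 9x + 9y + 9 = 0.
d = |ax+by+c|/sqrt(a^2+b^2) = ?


|9*3 + 9*16 + 9| = |180| = 180
sqrt(81 + 81) = sqrt(162) = 12.7279
d = 180/sqrt(162) = 14.1421

14.1421


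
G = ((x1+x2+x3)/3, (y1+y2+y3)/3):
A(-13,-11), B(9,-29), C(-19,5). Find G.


Gx = (-13+9- 19)/3 = -23/3 = -7.6667
Gy = (-11- 29+5)/3 = -35/3 = -11.6667

G = (-7.6667, -11.6667)


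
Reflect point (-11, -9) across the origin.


Reflection rule for origin: (-x, -y)
(-11, -9) -> (11, 9)

(11, 9)


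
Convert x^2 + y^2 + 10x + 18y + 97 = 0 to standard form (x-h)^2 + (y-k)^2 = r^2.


h = -D/2 = -10/2 = -5
k = -E/2 = -18/2 = -9
r^2 = h^2 + k^2 - F = 25 + 81 - 97 = 9
r = 3

Center (-5, -9), radius = 3


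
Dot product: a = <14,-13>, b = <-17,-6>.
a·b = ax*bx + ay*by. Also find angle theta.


a·b = 14*(-17) - 13*(-6) = -238 + 78 = -160
|a| = sqrt(196+169) = 19.1050
|b| = sqrt(289+36) = 18.0278
cos(theta) = -160/(sqrt(365)*sqrt(325)) = -160/sqrt(118625) = -0.464549
theta = arccos(-160/sqrt(118625)) = 117.6811 degrees

a·b = -160, theta = 117.6811 deg


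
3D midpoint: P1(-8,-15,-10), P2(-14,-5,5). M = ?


Mx = (-8- 14)/2 = -11.0000
My = (-15- 5)/2 = -10.0000
Mz = (-10+5)/2 = -2.5000

M = (-11.0000, -10.0000, -2.5000)


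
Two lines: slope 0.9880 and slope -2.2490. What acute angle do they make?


m1-m2 = 3.237
1+m1*m2 = -1.222012
tan(theta) = |3.237/(-1.222012)| = 2.648910
theta = arctan(|3.237/(-1.222012)|) = 69.3178 degrees (acute angle)

69.3178 degrees


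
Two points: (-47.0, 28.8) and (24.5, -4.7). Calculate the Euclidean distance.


dx = 24.5 + 47.0 = 71.5
dy = -4.7 - 28.8 = -33.5
d = sqrt(5112.25 + 1122.25) = sqrt(6234.5) = 78.9589

78.9589


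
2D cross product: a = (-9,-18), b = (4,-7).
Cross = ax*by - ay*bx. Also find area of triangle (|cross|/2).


cross = -9*(-7) + 18*4 = 63 + 72 = 135
Triangle area = |135|/2 = 135/2 = 67.5000

cross = 135, triangle area = 67.5000


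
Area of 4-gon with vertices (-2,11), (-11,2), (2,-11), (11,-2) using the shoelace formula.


sum(xi*y_{i+1}) = -2*2 - 11*(-11) + 2*(-2) + 11*11 = 234
sum(yi*x_{i+1}) = 11*(-11) + 2*2 - 11*11 - 2*(-2) = -234
Area = |234 + 234|/2 = 468/2 = 234.0000

234.0000 sq units


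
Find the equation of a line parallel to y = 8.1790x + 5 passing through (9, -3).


Parallel lines have equal slopes.
m2 = 8.1790
b2 = -3 - 8.1790*9 = -76.6110

y = 8.1790x - 76.6110


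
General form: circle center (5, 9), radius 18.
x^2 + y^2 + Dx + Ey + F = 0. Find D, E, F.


(x-5)^2 + (y-9)^2 = 18^2
D = -2h = -10, E = -2k = -18
F = h^2+k^2-r^2 = 25+81-324 = -218

D = -10, E = -18, F = -218


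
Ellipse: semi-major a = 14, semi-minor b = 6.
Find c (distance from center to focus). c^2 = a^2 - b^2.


c^2 = 14^2 - 6^2 = 196 - 36 = 160
c = sqrt(160) = 12.6491

c = 12.6491


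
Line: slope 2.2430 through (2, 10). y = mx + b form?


y - 10 = 2.2430(x - 2)
y = 2.2430x + 10 - 2.2430*2
y = 2.2430x + 5.5140

y = 2.2430x + 5.5140


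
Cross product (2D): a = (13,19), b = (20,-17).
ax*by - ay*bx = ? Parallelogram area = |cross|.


cross = 13*(-17) - 19*20 = -221 - 380 = -601
Parallelogram area = |-601| = 601

cross = -601, parallelogram area = 601


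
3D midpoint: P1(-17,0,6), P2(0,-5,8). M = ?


Mx = (-17+0)/2 = -8.5000
My = (0- 5)/2 = -2.5000
Mz = (6+8)/2 = 7.0000

M = (-8.5000, -2.5000, 7.0000)


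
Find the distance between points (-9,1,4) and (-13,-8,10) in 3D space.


dx=-4, dy=-9, dz=6
d = sqrt(16+81+36) = sqrt(133) = 11.5326

11.5326


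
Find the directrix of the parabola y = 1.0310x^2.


a = 1.0310
1/(4a) = 0.2425
directrix: y = -0.2425 = -0.2425

y = -0.2425


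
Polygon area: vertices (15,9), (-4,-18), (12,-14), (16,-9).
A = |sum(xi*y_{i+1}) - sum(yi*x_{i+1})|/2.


sum(xi*y_{i+1}) = 15*(-18) - 4*(-14) + 12*(-9) + 16*9 = -178
sum(yi*x_{i+1}) = 9*(-4) - 18*12 - 14*16 - 9*15 = -611
Area = |-178 + 611|/2 = 433/2 = 216.5000

216.5000 sq units


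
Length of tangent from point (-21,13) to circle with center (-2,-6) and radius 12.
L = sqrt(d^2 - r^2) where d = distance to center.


d = sqrt((-21+ 2)^2 + (13+ 6)^2) = sqrt(361+361) = 26.8701
L = sqrt(722.0000 - 144) = sqrt(578.0000) = 24.0416

24.0416


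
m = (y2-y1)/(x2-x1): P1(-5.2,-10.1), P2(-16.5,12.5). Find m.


dy = 12.5 + 10.1 = 22.6
dx = -16.5 + 5.2 = -11.3
m = 22.6/(-11.3) = -2.0000

m = -2.0000


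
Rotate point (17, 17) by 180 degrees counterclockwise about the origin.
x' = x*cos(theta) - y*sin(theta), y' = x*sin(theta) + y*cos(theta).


cos(180) = -1, sin(180) = 0
x' = 17*(-1) - 17*0 = -17
y' = 17*0 + 17*(-1) = -17

(-17, -17)


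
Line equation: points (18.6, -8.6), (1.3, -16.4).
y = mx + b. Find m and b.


m = (-7.8)/(-17.3) = 0.4509
b = y1 - m*x1 = -8.6 - (-7.8*18.6)/(-17.3) = -8.6 - 8.3861 = -16.9861

y = 0.4509x - 16.9861


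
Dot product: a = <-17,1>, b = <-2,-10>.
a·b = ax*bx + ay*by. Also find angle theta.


a·b = -17*(-2) + 1*(-10) = 34 - 10 = 24
|a| = sqrt(289+1) = 17.0294
|b| = sqrt(4+100) = 10.1980
cos(theta) = 24/(sqrt(290)*sqrt(104)) = 24/sqrt(30160) = 0.138196
theta = arccos(24/sqrt(30160)) = 82.0565 degrees

a·b = 24, theta = 82.0565 deg


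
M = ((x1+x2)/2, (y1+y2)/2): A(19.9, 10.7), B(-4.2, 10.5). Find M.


Mx = (19.9 - 4.2)/2 = 15.7/2 = 7.8500
My = (10.7 + 10.5)/2 = 21.2/2 = 10.6000

(7.8500, 10.6000)


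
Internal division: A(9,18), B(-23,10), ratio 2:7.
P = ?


Px = (2*(-23) + 7*9)/9 = 17/9 = 1.8889
Py = (2*10 + 7*18)/9 = 146/9 = 16.2222

P = (1.8889, 16.2222)


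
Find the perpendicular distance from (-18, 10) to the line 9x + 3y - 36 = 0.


|9*(-18) + 3*10 - 36| = |-168| = 168
sqrt(81 + 9) = sqrt(90) = 9.4868
d = 168/sqrt(90) = 17.7088

17.7088


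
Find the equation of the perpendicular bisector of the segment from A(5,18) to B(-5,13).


Midpoint = (0, 15.5)
Slope of AB = dy/dx = -5/(-10) = 0.5000
Perp slope = -dx/dy = -10/5 = -2.0000
b = My - (perp slope)*Mx = 15.5 + (-10*0)/(-5) = 15.5 + 0 = 15.5000

y = -2.0000x + 15.5000


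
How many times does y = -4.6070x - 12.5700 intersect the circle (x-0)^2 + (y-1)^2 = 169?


Substitute y = -4.6070x - 12.5700: (x-0)^2 + (-4.6070x- 12.5700-1)^2 = 169
Expand to Ax^2 + Bx + C = 0, where b-k = -13.57
A = 1+m^2 = 22.224449
B = 2(m(b-k) - h) = 2(-4.6070*(-13.57) - 0) = 125.03398
C = h^2 + (b-k)^2 - r^2 = 0 + 184.1449 - 169 = 15.1449
disc = B^2-4AC = 15633.4962 - 1346.3482 = 14287.1480
disc > 0

2 intersection points


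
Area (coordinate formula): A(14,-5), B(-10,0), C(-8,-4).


14*(0+ 4) = 56
-10*(-4+ 5) = -10
-8*(-5-0) = 40
sum = 86
Area = |86|/2 = 43.0000

43.0000 sq units


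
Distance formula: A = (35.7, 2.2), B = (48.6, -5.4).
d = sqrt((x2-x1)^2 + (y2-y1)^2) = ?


dx = 48.6 - 35.7 = 12.9
dy = -5.4 - 2.2 = -7.6
d = sqrt(166.41 + 57.76) = sqrt(224.17) = 14.9723

14.9723


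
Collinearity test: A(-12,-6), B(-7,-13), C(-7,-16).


-12*(-13+ 16) - 7*(-16+ 6) - 7*(-6+ 13)
= -36 + 70 - 49 = -15

No, not collinear (determinant = -15)


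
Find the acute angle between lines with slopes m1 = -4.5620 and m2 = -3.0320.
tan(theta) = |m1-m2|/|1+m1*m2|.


m1-m2 = -1.53
1+m1*m2 = 14.831984
tan(theta) = |-1.53/14.831984| = 0.103155
theta = arctan(|-1.53/14.831984|) = 5.8895 degrees (acute angle)

5.8895 degrees


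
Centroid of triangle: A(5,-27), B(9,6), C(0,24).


Gx = (5+9+0)/3 = 14/3 = 4.6667
Gy = (-27+6+24)/3 = 3/3 = 1.0000

G = (4.6667, 1.0000)


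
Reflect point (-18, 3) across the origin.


Reflection rule for origin: (-x, -y)
(-18, 3) -> (18, -3)

(18, -3)


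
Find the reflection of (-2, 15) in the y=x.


Reflection rule for y=x: (y, x)
(-2, 15) -> (15, -2)

(15, -2)


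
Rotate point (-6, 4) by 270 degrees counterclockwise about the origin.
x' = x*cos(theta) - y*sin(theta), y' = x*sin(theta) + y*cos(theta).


cos(270) = 0, sin(270) = -1
x' = -6*0 - 4*(-1) = 4
y' = -6*(-1) + 4*0 = 6

(4, 6)


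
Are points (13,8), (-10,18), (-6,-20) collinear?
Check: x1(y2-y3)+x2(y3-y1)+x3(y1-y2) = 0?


13*(18+ 20) - 10*(-20-8) - 6*(8-18)
= 494 + 280 + 60 = 834

No, not collinear (determinant = 834)


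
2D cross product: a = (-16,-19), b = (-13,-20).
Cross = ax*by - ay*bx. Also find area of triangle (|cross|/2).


cross = -16*(-20) + 19*(-13) = 320 - 247 = 73
Triangle area = |73|/2 = 73/2 = 36.5000

cross = 73, triangle area = 36.5000


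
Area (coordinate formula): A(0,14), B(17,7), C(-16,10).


0*(7-10) = 0
17*(10-14) = -68
-16*(14-7) = -112
sum = -180
Area = |-180|/2 = 90.0000

90.0000 sq units


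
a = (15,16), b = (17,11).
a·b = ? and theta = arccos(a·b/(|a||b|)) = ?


a·b = 15*17 + 16*11 = 255 + 176 = 431
|a| = sqrt(225+256) = 21.9317
|b| = sqrt(289+121) = 20.2485
cos(theta) = 431/(sqrt(481)*sqrt(410)) = 431/sqrt(197210) = 0.970539
theta = arccos(431/sqrt(197210)) = 13.9424 degrees

a·b = 431, theta = 13.9424 deg


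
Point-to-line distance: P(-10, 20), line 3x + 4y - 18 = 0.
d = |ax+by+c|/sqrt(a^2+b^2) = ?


|3*(-10) + 4*20 - 18| = |32| = 32
sqrt(9 + 16) = sqrt(25) = 5.0000
d = 32/sqrt(25) = 6.4000

6.4000


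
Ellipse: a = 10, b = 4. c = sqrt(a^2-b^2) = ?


c^2 = 10^2 - 4^2 = 100 - 16 = 84
c = sqrt(84) = 9.1652

c = 9.1652


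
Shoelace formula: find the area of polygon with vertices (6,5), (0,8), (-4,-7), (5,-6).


sum(xi*y_{i+1}) = 6*8 + 0*(-7) - 4*(-6) + 5*5 = 97
sum(yi*x_{i+1}) = 5*0 + 8*(-4) - 7*5 - 6*6 = -103
Area = |97 + 103|/2 = 200/2 = 100.0000

100.0000 sq units


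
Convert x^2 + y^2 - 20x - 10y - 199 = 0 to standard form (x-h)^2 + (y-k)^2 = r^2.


h = -D/2 = 20/2 = 10
k = -E/2 = 10/2 = 5
r^2 = h^2 + k^2 - F = 100 + 25 + 199 = 324
r = 18

Center (10, 5), radius = 18


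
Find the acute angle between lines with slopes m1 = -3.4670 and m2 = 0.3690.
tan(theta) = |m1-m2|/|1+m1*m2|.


m1-m2 = -3.836
1+m1*m2 = -0.279323
tan(theta) = |-3.836/(-0.279323)| = 13.733205
theta = arctan(|-3.836/(-0.279323)|) = 85.8353 degrees (acute angle)

85.8353 degrees


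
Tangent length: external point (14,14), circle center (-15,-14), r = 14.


d = sqrt((14+ 15)^2 + (14+ 14)^2) = sqrt(841+784) = 40.3113
L = sqrt(1625.0000 - 196) = sqrt(1429.0000) = 37.8021

37.8021


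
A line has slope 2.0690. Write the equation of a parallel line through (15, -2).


Parallel lines have equal slopes.
m2 = 2.0690
b2 = -2 - 2.0690*15 = -33.0350

y = 2.0690x - 33.0350


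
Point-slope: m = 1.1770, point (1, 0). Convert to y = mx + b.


y - 0 = 1.1770(x - 1)
y = 1.1770x + 0 - 1.1770*1
y = 1.1770x - 1.1770

y = 1.1770x - 1.1770


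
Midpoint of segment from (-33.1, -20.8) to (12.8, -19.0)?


Mx = (-33.1 + 12.8)/2 = -20.3/2 = -10.1500
My = (-20.8 - 19.0)/2 = -39.8/2 = -19.9000

(-10.1500, -19.9000)


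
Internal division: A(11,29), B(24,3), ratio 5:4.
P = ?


Px = (5*24 + 4*11)/9 = 164/9 = 18.2222
Py = (5*3 + 4*29)/9 = 131/9 = 14.5556

P = (18.2222, 14.5556)


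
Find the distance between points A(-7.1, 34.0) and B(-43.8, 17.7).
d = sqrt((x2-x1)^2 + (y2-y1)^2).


dx = -43.8 + 7.1 = -36.7
dy = 17.7 - 34.0 = -16.3
d = sqrt(1346.89 + 265.69) = sqrt(1612.58) = 40.1569

40.1569


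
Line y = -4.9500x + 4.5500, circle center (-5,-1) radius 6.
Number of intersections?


Substitute y = -4.9500x + 4.5500: (x+ 5)^2 + (-4.9500x+4.5500+ 1)^2 = 36
Expand to Ax^2 + Bx + C = 0, where b-k = 5.55
A = 1+m^2 = 25.5025
B = 2(m(b-k) - h) = 2(-4.9500*5.55 + 5) = -44.945
C = h^2 + (b-k)^2 - r^2 = 25 + 30.8025 - 36 = 19.8025
disc = B^2-4AC = 2020.0530 - 2020.0530 = 0
disc = 0

1 intersection point (tangent)


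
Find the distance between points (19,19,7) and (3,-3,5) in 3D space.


dx=-16, dy=-22, dz=-2
d = sqrt(256+484+4) = sqrt(744) = 27.2764

27.2764


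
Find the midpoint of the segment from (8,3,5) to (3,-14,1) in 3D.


Mx = (8+3)/2 = 5.5000
My = (3- 14)/2 = -5.5000
Mz = (5+1)/2 = 3.0000

M = (5.5000, -5.5000, 3.0000)


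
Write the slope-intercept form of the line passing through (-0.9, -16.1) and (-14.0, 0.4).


m = (16.5)/(-13.1) = -1.2595
b = y1 - m*x1 = -16.1 - (16.5*(-0.9))/(-13.1) = -16.1 - 1.1336 = -17.2336

y = -1.2595x - 17.2336


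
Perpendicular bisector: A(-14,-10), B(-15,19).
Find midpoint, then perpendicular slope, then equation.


Midpoint = (-14.5, 4.5)
Slope of AB = dy/dx = 29/(-1) = -29.0000
Perp slope = -dx/dy = 1/29 = 0.0345
b = My - (perp slope)*Mx = 4.5 + (-1*(-14.5))/29 = 4.5 + 0.5000 = 5.0000

y = 0.0345x + 5.0000


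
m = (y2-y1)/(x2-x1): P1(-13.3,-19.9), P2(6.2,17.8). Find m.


dy = 17.8 + 19.9 = 37.7
dx = 6.2 + 13.3 = 19.5
m = 37.7/19.5 = 1.9333

m = 1.9333


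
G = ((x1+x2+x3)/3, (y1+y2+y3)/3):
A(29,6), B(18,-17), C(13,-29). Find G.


Gx = (29+18+13)/3 = 60/3 = 20.0000
Gy = (6- 17- 29)/3 = -40/3 = -13.3333

G = (20.0000, -13.3333)


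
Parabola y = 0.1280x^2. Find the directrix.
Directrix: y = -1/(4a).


a = 0.1280
1/(4a) = 1.9531
directrix: y = -1.9531 = -1.9531

y = -1.9531


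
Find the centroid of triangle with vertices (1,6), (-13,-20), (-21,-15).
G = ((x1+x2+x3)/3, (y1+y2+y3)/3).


Gx = (1- 13- 21)/3 = -33/3 = -11.0000
Gy = (6- 20- 15)/3 = -29/3 = -9.6667

G = (-11.0000, -9.6667)


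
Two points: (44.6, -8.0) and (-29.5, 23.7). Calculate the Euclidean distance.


dx = -29.5 - 44.6 = -74.1
dy = 23.7 + 8.0 = 31.7
d = sqrt(5490.81 + 1004.89) = sqrt(6495.7) = 80.5959

80.5959


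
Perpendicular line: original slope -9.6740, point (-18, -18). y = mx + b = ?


Perpendicular slope = -1/m1 = -1/(-9.6740) = 0.1034
b2 = y0 - m2*x0 = -18 - 18/(-9.6740) = -18 + 1.8607 = -16.1393

y = 0.1034x - 16.1393


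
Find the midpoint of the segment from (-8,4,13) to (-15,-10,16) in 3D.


Mx = (-8- 15)/2 = -11.5000
My = (4- 10)/2 = -3.0000
Mz = (13+16)/2 = 14.5000

M = (-11.5000, -3.0000, 14.5000)


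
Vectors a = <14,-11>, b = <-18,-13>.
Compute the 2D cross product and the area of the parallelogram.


cross = 14*(-13) + 11*(-18) = -182 - 198 = -380
Parallelogram area = |-380| = 380

cross = -380, parallelogram area = 380


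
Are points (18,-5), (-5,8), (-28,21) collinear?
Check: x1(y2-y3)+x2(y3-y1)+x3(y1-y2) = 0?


18*(8-21) - 5*(21+ 5) - 28*(-5-8)
= -234 - 130 + 364 = 0

Yes, collinear (determinant = 0)


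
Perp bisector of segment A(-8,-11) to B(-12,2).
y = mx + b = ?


Midpoint = (-10, -4.5)
Slope of AB = dy/dx = 13/(-4) = -3.2500
Perp slope = -dx/dy = 4/13 = 0.3077
b = My - (perp slope)*Mx = -4.5 + (-4*(-10))/13 = -4.5 + 3.0769 = -1.4231

y = 0.3077x - 1.4231


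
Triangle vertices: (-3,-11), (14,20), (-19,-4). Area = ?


-3*(20+ 4) = -72
14*(-4+ 11) = 98
-19*(-11-20) = 589
sum = 615
Area = |615|/2 = 307.5000

307.5000 sq units


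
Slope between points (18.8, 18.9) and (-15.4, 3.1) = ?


dy = 3.1 - 18.9 = -15.8
dx = -15.4 - 18.8 = -34.2
m = -15.8/(-34.2) = 0.4620

m = 0.4620


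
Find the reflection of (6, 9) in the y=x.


Reflection rule for y=x: (y, x)
(6, 9) -> (9, 6)

(9, 6)


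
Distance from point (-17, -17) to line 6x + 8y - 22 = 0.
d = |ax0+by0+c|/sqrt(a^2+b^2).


|6*(-17) + 8*(-17) - 22| = |-260| = 260
sqrt(36 + 64) = sqrt(100) = 10.0000
d = 260/sqrt(100) = 26.0000

26.0000


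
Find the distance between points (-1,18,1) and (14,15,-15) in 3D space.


dx=15, dy=-3, dz=-16
d = sqrt(225+9+256) = sqrt(490) = 22.1359

22.1359


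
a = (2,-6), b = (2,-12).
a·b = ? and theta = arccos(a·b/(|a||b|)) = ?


a·b = 2*2 - 6*(-12) = 4 + 72 = 76
|a| = sqrt(4+36) = 6.3246
|b| = sqrt(4+144) = 12.1655
cos(theta) = 76/(sqrt(40)*sqrt(148)) = 76/sqrt(5920) = 0.987763
theta = arccos(76/sqrt(5920)) = 8.9726 degrees

a·b = 76, theta = 8.9726 deg


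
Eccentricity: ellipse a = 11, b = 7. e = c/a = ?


c = sqrt(121-49) = sqrt(72) = 8.4853
e = c/a = sqrt(72)/11 = 0.7714

e = 0.7714


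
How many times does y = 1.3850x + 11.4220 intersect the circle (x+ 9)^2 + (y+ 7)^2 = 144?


Substitute y = 1.3850x + 11.4220: (x+ 9)^2 + (1.3850x+11.4220+ 7)^2 = 144
Expand to Ax^2 + Bx + C = 0, where b-k = 18.422
A = 1+m^2 = 2.918225
B = 2(m(b-k) - h) = 2(1.3850*18.422 + 9) = 69.02894
C = h^2 + (b-k)^2 - r^2 = 81 + 339.370084 - 144 = 276.370084
disc = B^2-4AC = 4764.9946 - 3226.0404 = 1538.9542
disc > 0

2 intersection points


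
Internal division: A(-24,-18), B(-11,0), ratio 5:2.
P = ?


Px = (5*(-11) + 2*(-24))/7 = -103/7 = -14.7143
Py = (5*0 + 2*(-18))/7 = -36/7 = -5.1429

P = (-14.7143, -5.1429)


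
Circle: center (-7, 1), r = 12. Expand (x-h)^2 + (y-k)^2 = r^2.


(x+ 7)^2 + (y-1)^2 = 12^2
D = -2h = 14, E = -2k = -2
F = h^2+k^2-r^2 = 49+1-144 = -94

x^2 + y^2 + 14x - 2y - 94 = 0


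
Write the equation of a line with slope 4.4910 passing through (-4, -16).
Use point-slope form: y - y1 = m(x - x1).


y + 16 = 4.4910(x + 4)
y = 4.4910x - 16 - 4.4910*(-4)
y = 4.4910x + 1.9640

y = 4.4910x + 1.9640


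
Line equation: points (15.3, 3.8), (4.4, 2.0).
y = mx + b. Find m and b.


m = (-1.8)/(-10.9) = 0.1651
b = y1 - m*x1 = 3.8 - (-1.8*15.3)/(-10.9) = 3.8 - 2.5266 = 1.2734

y = 0.1651x + 1.2734
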